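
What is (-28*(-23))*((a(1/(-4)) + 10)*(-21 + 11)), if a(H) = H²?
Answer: -129605/2 ≈ -64803.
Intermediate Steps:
(-28*(-23))*((a(1/(-4)) + 10)*(-21 + 11)) = (-28*(-23))*(((1/(-4))² + 10)*(-21 + 11)) = 644*(((-¼)² + 10)*(-10)) = 644*((1/16 + 10)*(-10)) = 644*((161/16)*(-10)) = 644*(-805/8) = -129605/2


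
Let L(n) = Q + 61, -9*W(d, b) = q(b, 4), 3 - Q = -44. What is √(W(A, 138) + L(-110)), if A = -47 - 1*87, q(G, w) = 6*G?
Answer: 4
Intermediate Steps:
Q = 47 (Q = 3 - 1*(-44) = 3 + 44 = 47)
A = -134 (A = -47 - 87 = -134)
W(d, b) = -2*b/3
L(n) = 108 (L(n) = 47 + 61 = 108)
√(W(A, 138) + L(-110)) = √(-⅔*138 + 108) = √(-92 + 108) = √16 = 4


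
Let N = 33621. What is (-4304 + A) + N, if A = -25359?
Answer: 3958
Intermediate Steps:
(-4304 + A) + N = (-4304 - 25359) + 33621 = -29663 + 33621 = 3958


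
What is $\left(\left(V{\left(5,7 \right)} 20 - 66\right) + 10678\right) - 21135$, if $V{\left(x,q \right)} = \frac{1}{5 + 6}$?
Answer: $- \frac{115733}{11} \approx -10521.0$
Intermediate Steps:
$V{\left(x,q \right)} = \frac{1}{11}$
$\left(\left(V{\left(5,7 \right)} 20 - 66\right) + 10678\right) - 21135 = \left(\left(\frac{1}{11} \cdot 20 - 66\right) + 10678\right) - 21135 = \left(\left(\frac{20}{11} - 66\right) + 10678\right) - 21135 = \left(- \frac{706}{11} + 10678\right) - 21135 = \frac{116752}{11} - 21135 = - \frac{115733}{11}$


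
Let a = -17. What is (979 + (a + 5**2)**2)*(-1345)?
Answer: -1402835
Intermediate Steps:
(979 + (a + 5**2)**2)*(-1345) = (979 + (-17 + 5**2)**2)*(-1345) = (979 + (-17 + 25)**2)*(-1345) = (979 + 8**2)*(-1345) = (979 + 64)*(-1345) = 1043*(-1345) = -1402835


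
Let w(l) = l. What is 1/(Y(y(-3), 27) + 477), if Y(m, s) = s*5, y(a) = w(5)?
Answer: 1/612 ≈ 0.0016340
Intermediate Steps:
y(a) = 5
Y(m, s) = 5*s
1/(Y(y(-3), 27) + 477) = 1/(5*27 + 477) = 1/(135 + 477) = 1/612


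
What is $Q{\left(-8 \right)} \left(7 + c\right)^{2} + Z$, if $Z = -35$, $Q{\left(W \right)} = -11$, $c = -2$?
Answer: $-310$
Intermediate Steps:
$Q{\left(-8 \right)} \left(7 + c\right)^{2} + Z = - 11 \left(7 - 2\right)^{2} - 35 = - 11 \cdot 5^{2} - 35 = \left(-11\right) 25 - 35 = -275 - 35 = -310$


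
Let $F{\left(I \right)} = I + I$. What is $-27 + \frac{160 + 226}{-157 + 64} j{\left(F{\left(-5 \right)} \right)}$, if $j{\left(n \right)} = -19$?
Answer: $\frac{4823}{93} \approx 51.86$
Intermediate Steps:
$F{\left(I \right)} = 2 I$
$-27 + \frac{160 + 226}{-157 + 64} j{\left(F{\left(-5 \right)} \right)} = -27 + \frac{160 + 226}{-157 + 64} \left(-19\right) = -27 + \frac{386}{-93} \left(-19\right) = -27 + 386 \left(- \frac{1}{93}\right) \left(-19\right) = -27 - - \frac{7334}{93} = -27 + \frac{7334}{93} = \frac{4823}{93}$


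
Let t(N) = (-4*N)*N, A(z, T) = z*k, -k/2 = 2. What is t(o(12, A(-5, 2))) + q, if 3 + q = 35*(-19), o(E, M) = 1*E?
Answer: -1244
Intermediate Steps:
k = -4 (k = -2*2 = -4)
A(z, T) = -4*z (A(z, T) = z*(-4) = -4*z)
o(E, M) = E
t(N) = -4*N**2
q = -668 (q = -3 + 35*(-19) = -3 - 665 = -668)
t(o(12, A(-5, 2))) + q = -4*12**2 - 668 = -4*144 - 668 = -576 - 668 = -1244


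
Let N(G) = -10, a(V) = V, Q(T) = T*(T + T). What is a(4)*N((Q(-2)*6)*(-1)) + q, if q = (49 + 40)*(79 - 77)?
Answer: 138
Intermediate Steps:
Q(T) = 2*T**2 (Q(T) = T*(2*T) = 2*T**2)
q = 178 (q = 89*2 = 178)
a(4)*N((Q(-2)*6)*(-1)) + q = 4*(-10) + 178 = -40 + 178 = 138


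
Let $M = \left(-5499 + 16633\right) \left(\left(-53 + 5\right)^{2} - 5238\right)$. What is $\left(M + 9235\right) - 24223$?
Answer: $-32682144$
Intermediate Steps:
$M = -32667156$ ($M = 11134 \left(\left(-48\right)^{2} - 5238\right) = 11134 \left(2304 - 5238\right) = 11134 \left(-2934\right) = -32667156$)
$\left(M + 9235\right) - 24223 = \left(-32667156 + 9235\right) - 24223 = -32657921 - 24223 = -32682144$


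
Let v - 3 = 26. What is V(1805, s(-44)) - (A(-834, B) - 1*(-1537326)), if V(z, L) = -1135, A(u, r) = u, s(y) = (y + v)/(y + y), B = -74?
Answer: -1537627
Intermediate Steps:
v = 29 (v = 3 + 26 = 29)
s(y) = (29 + y)/(2*y) (s(y) = (y + 29)/(y + y) = (29 + y)/((2*y)) = (29 + y)*(1/(2*y)) = (29 + y)/(2*y))
V(1805, s(-44)) - (A(-834, B) - 1*(-1537326)) = -1135 - (-834 - 1*(-1537326)) = -1135 - (-834 + 1537326) = -1135 - 1*1536492 = -1135 - 1536492 = -1537627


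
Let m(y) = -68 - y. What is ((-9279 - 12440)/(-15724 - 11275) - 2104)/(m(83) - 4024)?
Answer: 56784177/112720825 ≈ 0.50376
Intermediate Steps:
((-9279 - 12440)/(-15724 - 11275) - 2104)/(m(83) - 4024) = ((-9279 - 12440)/(-15724 - 11275) - 2104)/((-68 - 1*83) - 4024) = (-21719/(-26999) - 2104)/((-68 - 83) - 4024) = (-21719*(-1/26999) - 2104)/(-151 - 4024) = (21719/26999 - 2104)/(-4175) = -56784177/26999*(-1/4175) = 56784177/112720825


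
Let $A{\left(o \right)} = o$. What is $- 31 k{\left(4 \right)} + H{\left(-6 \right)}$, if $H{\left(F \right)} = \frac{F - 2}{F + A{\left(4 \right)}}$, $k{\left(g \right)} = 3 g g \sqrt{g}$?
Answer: $-2972$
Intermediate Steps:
$k{\left(g \right)} = 3 g^{\frac{5}{2}}$ ($k{\left(g \right)} = 3 g^{2} \sqrt{g} = 3 g^{\frac{5}{2}}$)
$H{\left(F \right)} = \frac{-2 + F}{4 + F}$ ($H{\left(F \right)} = \frac{F - 2}{F + 4} = \frac{-2 + F}{4 + F}$)
$- 31 k{\left(4 \right)} + H{\left(-6 \right)} = - 31 \cdot 3 \cdot 4^{\frac{5}{2}} + \frac{-2 - 6}{4 - 6} = - 31 \cdot 3 \cdot 32 + \frac{1}{-2} \left(-8\right) = \left(-31\right) 96 - -4 = -2976 + 4 = -2972$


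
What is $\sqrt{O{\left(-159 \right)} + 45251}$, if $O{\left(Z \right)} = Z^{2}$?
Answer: $2 \sqrt{17633} \approx 265.58$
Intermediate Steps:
$\sqrt{O{\left(-159 \right)} + 45251} = \sqrt{\left(-159\right)^{2} + 45251} = \sqrt{25281 + 45251} = \sqrt{70532} = 2 \sqrt{17633}$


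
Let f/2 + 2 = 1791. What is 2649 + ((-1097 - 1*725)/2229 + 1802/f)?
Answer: 10562115740/3987681 ≈ 2648.7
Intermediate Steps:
f = 3578 (f = -4 + 2*1791 = -4 + 3582 = 3578)
2649 + ((-1097 - 1*725)/2229 + 1802/f) = 2649 + ((-1097 - 1*725)/2229 + 1802/3578) = 2649 + ((-1097 - 725)*(1/2229) + 1802*(1/3578)) = 2649 + (-1822*1/2229 + 901/1789) = 2649 + (-1822/2229 + 901/1789) = 2649 - 1251229/3987681 = 10562115740/3987681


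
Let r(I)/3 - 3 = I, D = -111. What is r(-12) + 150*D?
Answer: -16677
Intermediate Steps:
r(I) = 9 + 3*I
r(-12) + 150*D = (9 + 3*(-12)) + 150*(-111) = (9 - 36) - 16650 = -27 - 16650 = -16677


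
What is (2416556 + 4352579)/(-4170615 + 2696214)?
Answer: -6769135/1474401 ≈ -4.5911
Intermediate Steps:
(2416556 + 4352579)/(-4170615 + 2696214) = 6769135/(-1474401) = 6769135*(-1/1474401) = -6769135/1474401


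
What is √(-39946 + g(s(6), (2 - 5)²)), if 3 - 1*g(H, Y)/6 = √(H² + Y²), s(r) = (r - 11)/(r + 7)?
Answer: √(-6747832 - 78*√13714)/13 ≈ 199.96*I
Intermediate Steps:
s(r) = (-11 + r)/(7 + r)
g(H, Y) = 18 - 6*√(H² + Y²)
√(-39946 + g(s(6), (2 - 5)²)) = √(-39946 + (18 - 6*√(((-11 + 6)/(7 + 6))² + ((2 - 5)²)²))) = √(-39946 + (18 - 6*√((-5/13)² + ((-3)²)²))) = √(-39946 + (18 - 6*√(((1/13)*(-5))² + 9²))) = √(-39946 + (18 - 6*√((-5/13)² + 81))) = √(-39946 + (18 - 6*√(25/169 + 81))) = √(-39946 + (18 - 6*√13714/13)) = √(-39928 - 6*√13714/13)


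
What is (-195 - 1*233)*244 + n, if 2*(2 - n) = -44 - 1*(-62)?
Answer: -104439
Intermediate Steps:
n = -7 (n = 2 - (-44 - 1*(-62))/2 = 2 - (-44 + 62)/2 = 2 - ½*18 = 2 - 9 = -7)
(-195 - 1*233)*244 + n = (-195 - 1*233)*244 - 7 = (-195 - 233)*244 - 7 = -428*244 - 7 = -104432 - 7 = -104439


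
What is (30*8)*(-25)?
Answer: -6000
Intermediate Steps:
(30*8)*(-25) = 240*(-25) = -6000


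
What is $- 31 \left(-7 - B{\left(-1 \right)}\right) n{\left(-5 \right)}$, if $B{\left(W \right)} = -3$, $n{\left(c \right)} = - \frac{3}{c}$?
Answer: $\frac{372}{5} \approx 74.4$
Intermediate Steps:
$- 31 \left(-7 - B{\left(-1 \right)}\right) n{\left(-5 \right)} = - 31 \left(-7 - -3\right) \left(- \frac{3}{-5}\right) = - 31 \left(-7 + 3\right) \left(\left(-3\right) \left(- \frac{1}{5}\right)\right) = \left(-31\right) \left(-4\right) \frac{3}{5} = 124 \cdot \frac{3}{5} = \frac{372}{5}$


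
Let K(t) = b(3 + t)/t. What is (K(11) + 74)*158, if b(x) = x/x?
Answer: 128770/11 ≈ 11706.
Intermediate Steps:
b(x) = 1
K(t) = 1/t
(K(11) + 74)*158 = (1/11 + 74)*158 = (815/11)*158 = 128770/11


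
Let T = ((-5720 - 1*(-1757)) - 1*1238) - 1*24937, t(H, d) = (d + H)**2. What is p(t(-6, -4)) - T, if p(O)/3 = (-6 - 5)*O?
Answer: 26838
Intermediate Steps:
t(H, d) = (H + d)**2
p(O) = -33*O (p(O) = 3*((-6 - 5)*O) = 3*(-11*O) = -33*O)
T = -30138 (T = ((-5720 + 1757) - 1238) - 24937 = (-3963 - 1238) - 24937 = -5201 - 24937 = -30138)
p(t(-6, -4)) - T = -33*(-6 - 4)**2 - 1*(-30138) = -33*(-10)**2 + 30138 = -33*100 + 30138 = -3300 + 30138 = 26838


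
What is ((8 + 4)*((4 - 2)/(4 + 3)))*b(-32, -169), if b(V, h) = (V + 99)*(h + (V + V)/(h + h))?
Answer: -45874632/1183 ≈ -38778.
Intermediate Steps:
b(V, h) = (99 + V)*(h + V/h) (b(V, h) = (99 + V)*(h + (2*V)/((2*h))) = (99 + V)*(h + (2*V)*(1/(2*h))) = (99 + V)*(h + V/h))
((8 + 4)*((4 - 2)/(4 + 3)))*b(-32, -169) = ((8 + 4)*((4 - 2)/(4 + 3)))*(((-32)**2 + 99*(-32) + (-169)**2*(99 - 32))/(-169)) = (12*(2/7))*(-(1024 - 3168 + 28561*67)/169) = (12*(2*(1/7)))*(-(1024 - 3168 + 1913587)/169) = (12*(2/7))*(-1/169*1911443) = (24/7)*(-1911443/169) = -45874632/1183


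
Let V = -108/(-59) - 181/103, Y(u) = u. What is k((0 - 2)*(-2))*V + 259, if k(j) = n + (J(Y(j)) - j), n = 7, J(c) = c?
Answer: 1577058/6077 ≈ 259.51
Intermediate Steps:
V = 445/6077 (V = -108*(-1/59) - 181*1/103 = 108/59 - 181/103 = 445/6077 ≈ 0.073227)
k(j) = 7 (k(j) = 7 + (j - j) = 7 + 0 = 7)
k((0 - 2)*(-2))*V + 259 = 7*(445/6077) + 259 = 3115/6077 + 259 = 1577058/6077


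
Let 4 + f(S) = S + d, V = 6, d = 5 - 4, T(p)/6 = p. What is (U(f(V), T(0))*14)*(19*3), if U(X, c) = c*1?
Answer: 0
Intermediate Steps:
T(p) = 6*p
d = 1
f(S) = -3 + S (f(S) = -4 + (S + 1) = -4 + (1 + S) = -3 + S)
U(X, c) = c
(U(f(V), T(0))*14)*(19*3) = ((6*0)*14)*(19*3) = (0*14)*57 = 0*57 = 0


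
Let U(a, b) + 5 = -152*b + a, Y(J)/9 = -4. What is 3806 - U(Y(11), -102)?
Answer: -11657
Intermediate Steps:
Y(J) = -36 (Y(J) = 9*(-4) = -36)
U(a, b) = -5 + a - 152*b (U(a, b) = -5 + (-152*b + a) = -5 + (a - 152*b) = -5 + a - 152*b)
3806 - U(Y(11), -102) = 3806 - (-5 - 36 - 152*(-102)) = 3806 - (-5 - 36 + 15504) = 3806 - 1*15463 = 3806 - 15463 = -11657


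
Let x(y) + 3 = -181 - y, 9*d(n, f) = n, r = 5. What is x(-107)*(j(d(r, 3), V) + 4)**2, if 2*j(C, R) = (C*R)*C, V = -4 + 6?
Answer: -9378677/6561 ≈ -1429.5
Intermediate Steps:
d(n, f) = n/9
x(y) = -184 - y (x(y) = -3 + (-181 - y) = -184 - y)
V = 2
j(C, R) = R*C**2/2 (j(C, R) = ((C*R)*C)/2 = (R*C**2)/2 = R*C**2/2)
x(-107)*(j(d(r, 3), V) + 4)**2 = (-184 - 1*(-107))*((1/2)*2*((1/9)*5)**2 + 4)**2 = (-184 + 107)*((1/2)*2*(5/9)**2 + 4)**2 = -77*((1/2)*2*(25/81) + 4)**2 = -77*(25/81 + 4)**2 = -77*(349/81)**2 = -77*121801/6561 = -9378677/6561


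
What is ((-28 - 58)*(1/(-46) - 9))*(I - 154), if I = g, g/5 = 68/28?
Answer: -17720085/161 ≈ -1.1006e+5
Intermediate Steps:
g = 85/7 (g = 5*(68/28) = 5*(68*(1/28)) = 5*(17/7) = 85/7 ≈ 12.143)
I = 85/7 ≈ 12.143
((-28 - 58)*(1/(-46) - 9))*(I - 154) = ((-28 - 58)*(1/(-46) - 9))*(85/7 - 154) = -86*(-1/46 - 9)*(-993/7) = -86*(-415/46)*(-993/7) = (17845/23)*(-993/7) = -17720085/161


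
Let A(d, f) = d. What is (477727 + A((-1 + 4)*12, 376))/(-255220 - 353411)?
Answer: -477763/608631 ≈ -0.78498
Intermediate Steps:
(477727 + A((-1 + 4)*12, 376))/(-255220 - 353411) = (477727 + (-1 + 4)*12)/(-255220 - 353411) = (477727 + 3*12)/(-608631) = (477727 + 36)*(-1/608631) = 477763*(-1/608631) = -477763/608631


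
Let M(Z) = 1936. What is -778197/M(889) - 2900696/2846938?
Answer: -1110547179121/2755835984 ≈ -402.98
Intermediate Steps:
-778197/M(889) - 2900696/2846938 = -778197/1936 - 2900696/2846938 = -778197*1/1936 - 2900696*1/2846938 = -778197/1936 - 1450348/1423469 = -1110547179121/2755835984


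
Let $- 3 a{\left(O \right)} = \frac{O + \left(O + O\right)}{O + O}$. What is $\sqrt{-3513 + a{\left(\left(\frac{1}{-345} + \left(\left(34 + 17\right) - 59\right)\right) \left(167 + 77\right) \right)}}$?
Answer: $\frac{i \sqrt{14054}}{2} \approx 59.275 i$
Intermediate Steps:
$a{\left(O \right)} = - \frac{1}{2}$ ($a{\left(O \right)} = - \frac{\left(O + \left(O + O\right)\right) \frac{1}{O + O}}{3} = - \frac{\left(O + 2 O\right) \frac{1}{2 O}}{3} = - \frac{3 O \frac{1}{2 O}}{3} = \left(- \frac{1}{3}\right) \frac{3}{2} = - \frac{1}{2}$)
$\sqrt{-3513 + a{\left(\left(\frac{1}{-345} + \left(\left(34 + 17\right) - 59\right)\right) \left(167 + 77\right) \right)}} = \sqrt{-3513 - \frac{1}{2}} = \sqrt{- \frac{7027}{2}} = \frac{i \sqrt{14054}}{2}$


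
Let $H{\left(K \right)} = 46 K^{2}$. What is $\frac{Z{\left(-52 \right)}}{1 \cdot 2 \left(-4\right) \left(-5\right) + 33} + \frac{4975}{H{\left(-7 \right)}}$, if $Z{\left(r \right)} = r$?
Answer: $\frac{245967}{164542} \approx 1.4949$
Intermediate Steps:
$\frac{Z{\left(-52 \right)}}{1 \cdot 2 \left(-4\right) \left(-5\right) + 33} + \frac{4975}{H{\left(-7 \right)}} = - \frac{52}{1 \cdot 2 \left(-4\right) \left(-5\right) + 33} + \frac{4975}{46 \left(-7\right)^{2}} = - \frac{52}{2 \left(-4\right) \left(-5\right) + 33} + \frac{4975}{46 \cdot 49} = - \frac{52}{\left(-8\right) \left(-5\right) + 33} + \frac{4975}{2254} = - \frac{52}{40 + 33} + 4975 \cdot \frac{1}{2254} = - \frac{52}{73} + \frac{4975}{2254} = \frac{245967}{164542}$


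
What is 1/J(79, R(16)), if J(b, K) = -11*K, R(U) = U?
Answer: -1/176 ≈ -0.0056818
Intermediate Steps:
1/J(79, R(16)) = 1/(-11*16) = 1/(-176) = -1/176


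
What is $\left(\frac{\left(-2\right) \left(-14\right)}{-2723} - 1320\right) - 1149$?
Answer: $- \frac{960445}{389} \approx -2469.0$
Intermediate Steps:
$\left(\frac{\left(-2\right) \left(-14\right)}{-2723} - 1320\right) - 1149 = \left(28 \left(- \frac{1}{2723}\right) - 1320\right) - 1149 = \left(- \frac{4}{389} - 1320\right) - 1149 = - \frac{513484}{389} - 1149 = - \frac{960445}{389}$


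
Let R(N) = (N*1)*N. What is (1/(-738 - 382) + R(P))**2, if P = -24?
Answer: 416178524161/1254400 ≈ 3.3178e+5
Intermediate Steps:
R(N) = N**2 (R(N) = N*N = N**2)
(1/(-738 - 382) + R(P))**2 = (1/(-738 - 382) + (-24)**2)**2 = (1/(-1120) + 576)**2 = (-1/1120 + 576)**2 = (645119/1120)**2 = 416178524161/1254400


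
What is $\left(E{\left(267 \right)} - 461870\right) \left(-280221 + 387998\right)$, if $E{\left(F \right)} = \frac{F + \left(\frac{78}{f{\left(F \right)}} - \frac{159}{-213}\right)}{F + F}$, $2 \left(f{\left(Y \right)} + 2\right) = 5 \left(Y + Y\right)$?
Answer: $- \frac{1257897149417298472}{25269681} \approx -4.9779 \cdot 10^{10}$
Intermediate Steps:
$f{\left(Y \right)} = -2 + 5 Y$ ($f{\left(Y \right)} = -2 + \frac{5 \left(Y + Y\right)}{2} = -2 + \frac{5 \cdot 2 Y}{2} = -2 + \frac{10 Y}{2} = -2 + 5 Y$)
$E{\left(F \right)} = \frac{\frac{53}{71} + F + \frac{78}{-2 + 5 F}}{2 F}$ ($E{\left(F \right)} = \frac{F + \left(\frac{78}{-2 + 5 F} - \frac{159}{-213}\right)}{F + F} = \frac{F + \left(\frac{78}{-2 + 5 F} - - \frac{53}{71}\right)}{2 F} = \left(F + \left(\frac{78}{-2 + 5 F} + \frac{53}{71}\right)\right) \frac{1}{2 F} = \left(F + \left(\frac{53}{71} + \frac{78}{-2 + 5 F}\right)\right) \frac{1}{2 F} = \left(\frac{53}{71} + F + \frac{78}{-2 + 5 F}\right) \frac{1}{2 F} = \frac{\frac{53}{71} + F + \frac{78}{-2 + 5 F}}{2 F}$)
$\left(E{\left(267 \right)} - 461870\right) \left(-280221 + 387998\right) = \left(\frac{5432 + 123 \cdot 267 + 355 \cdot 267^{2}}{142 \cdot 267 \left(-2 + 5 \cdot 267\right)} - 461870\right) \left(-280221 + 387998\right) = \left(\frac{1}{142} \cdot \frac{1}{267} \frac{1}{-2 + 1335} \left(5432 + 32841 + 355 \cdot 71289\right) - 461870\right) 107777 = \left(\frac{1}{142} \cdot \frac{1}{267} \cdot \frac{1}{1333} \left(5432 + 32841 + 25307595\right) - 461870\right) 107777 = \left(\frac{1}{142} \cdot \frac{1}{267} \cdot \frac{1}{1333} \cdot 25345868 - 461870\right) 107777 = \left(\frac{12672934}{25269681} - 461870\right) 107777 = \left(- \frac{11671294890536}{25269681}\right) 107777 = - \frac{1257897149417298472}{25269681}$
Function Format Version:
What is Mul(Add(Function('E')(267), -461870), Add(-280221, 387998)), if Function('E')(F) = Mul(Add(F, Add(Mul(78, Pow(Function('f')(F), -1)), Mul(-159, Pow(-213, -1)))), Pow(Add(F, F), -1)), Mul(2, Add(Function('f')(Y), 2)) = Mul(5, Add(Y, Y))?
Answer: Rational(-1257897149417298472, 25269681) ≈ -4.9779e+10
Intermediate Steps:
Function('f')(Y) = Add(-2, Mul(5, Y)) (Function('f')(Y) = Add(-2, Mul(Rational(1, 2), Mul(5, Add(Y, Y)))) = Add(-2, Mul(Rational(1, 2), Mul(5, Mul(2, Y)))) = Add(-2, Mul(Rational(1, 2), Mul(10, Y))) = Add(-2, Mul(5, Y)))
Function('E')(F) = Mul(Rational(1, 2), Pow(F, -1), Add(Rational(53, 71), F, Mul(78, Pow(Add(-2, Mul(5, F)), -1)))) (Function('E')(F) = Mul(Add(F, Add(Mul(78, Pow(Add(-2, Mul(5, F)), -1)), Mul(-159, Pow(-213, -1)))), Pow(Add(F, F), -1)) = Mul(Add(F, Add(Mul(78, Pow(Add(-2, Mul(5, F)), -1)), Mul(-159, Rational(-1, 213)))), Pow(Mul(2, F), -1)) = Mul(Add(F, Add(Mul(78, Pow(Add(-2, Mul(5, F)), -1)), Rational(53, 71))), Mul(Rational(1, 2), Pow(F, -1))) = Mul(Add(F, Add(Rational(53, 71), Mul(78, Pow(Add(-2, Mul(5, F)), -1)))), Mul(Rational(1, 2), Pow(F, -1))) = Mul(Add(Rational(53, 71), F, Mul(78, Pow(Add(-2, Mul(5, F)), -1))), Mul(Rational(1, 2), Pow(F, -1))) = Mul(Rational(1, 2), Pow(F, -1), Add(Rational(53, 71), F, Mul(78, Pow(Add(-2, Mul(5, F)), -1)))))
Mul(Add(Function('E')(267), -461870), Add(-280221, 387998)) = Mul(Add(Mul(Rational(1, 142), Pow(267, -1), Pow(Add(-2, Mul(5, 267)), -1), Add(5432, Mul(123, 267), Mul(355, Pow(267, 2)))), -461870), Add(-280221, 387998)) = Mul(Add(Mul(Rational(1, 142), Rational(1, 267), Pow(Add(-2, 1335), -1), Add(5432, 32841, Mul(355, 71289))), -461870), 107777) = Mul(Add(Mul(Rational(1, 142), Rational(1, 267), Pow(1333, -1), Add(5432, 32841, 25307595)), -461870), 107777) = Mul(Add(Mul(Rational(1, 142), Rational(1, 267), Rational(1, 1333), 25345868), -461870), 107777) = Mul(Add(Rational(12672934, 25269681), -461870), 107777) = Mul(Rational(-11671294890536, 25269681), 107777) = Rational(-1257897149417298472, 25269681)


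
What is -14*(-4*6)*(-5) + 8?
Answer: -1672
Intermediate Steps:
-14*(-4*6)*(-5) + 8 = -(-336)*(-5) + 8 = -14*120 + 8 = -1680 + 8 = -1672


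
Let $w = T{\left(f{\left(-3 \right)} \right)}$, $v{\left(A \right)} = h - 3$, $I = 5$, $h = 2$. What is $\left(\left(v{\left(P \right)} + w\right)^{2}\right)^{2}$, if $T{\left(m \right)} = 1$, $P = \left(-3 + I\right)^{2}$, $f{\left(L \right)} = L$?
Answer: $0$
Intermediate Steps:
$P = 4$ ($P = \left(-3 + 5\right)^{2} = 2^{2} = 4$)
$v{\left(A \right)} = -1$ ($v{\left(A \right)} = 2 - 3 = -1$)
$w = 1$
$\left(\left(v{\left(P \right)} + w\right)^{2}\right)^{2} = \left(\left(-1 + 1\right)^{2}\right)^{2} = \left(0^{2}\right)^{2} = 0^{2} = 0$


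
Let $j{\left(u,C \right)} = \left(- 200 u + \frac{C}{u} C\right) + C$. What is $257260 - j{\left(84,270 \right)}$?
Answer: $\frac{1910455}{7} \approx 2.7292 \cdot 10^{5}$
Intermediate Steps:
$j{\left(u,C \right)} = C - 200 u + \frac{C^{2}}{u}$ ($j{\left(u,C \right)} = \left(- 200 u + \frac{C^{2}}{u}\right) + C = C - 200 u + \frac{C^{2}}{u}$)
$257260 - j{\left(84,270 \right)} = 257260 - \left(270 - 16800 + \frac{270^{2}}{84}\right) = 257260 - \left(270 - 16800 + 72900 \cdot \frac{1}{84}\right) = 257260 - \left(270 - 16800 + \frac{6075}{7}\right) = 257260 - - \frac{109635}{7} = 257260 + \frac{109635}{7} = \frac{1910455}{7}$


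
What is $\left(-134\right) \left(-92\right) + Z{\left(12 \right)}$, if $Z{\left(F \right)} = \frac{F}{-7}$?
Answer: $\frac{86284}{7} \approx 12326.0$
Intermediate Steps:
$Z{\left(F \right)} = - \frac{F}{7}$ ($Z{\left(F \right)} = F \left(- \frac{1}{7}\right) = - \frac{F}{7}$)
$\left(-134\right) \left(-92\right) + Z{\left(12 \right)} = \left(-134\right) \left(-92\right) - \frac{12}{7} = 12328 - \frac{12}{7} = \frac{86284}{7}$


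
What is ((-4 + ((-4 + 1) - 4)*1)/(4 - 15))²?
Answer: 1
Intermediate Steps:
((-4 + ((-4 + 1) - 4)*1)/(4 - 15))² = ((-4 + (-3 - 4)*1)/(-11))² = ((-4 - 7*1)*(-1/11))² = ((-4 - 7)*(-1/11))² = (-11*(-1/11))² = 1² = 1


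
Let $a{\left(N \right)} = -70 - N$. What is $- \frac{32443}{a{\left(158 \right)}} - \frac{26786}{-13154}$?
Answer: $\frac{216431215}{1499556} \approx 144.33$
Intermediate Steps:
$- \frac{32443}{a{\left(158 \right)}} - \frac{26786}{-13154} = - \frac{32443}{-70 - 158} - \frac{26786}{-13154} = - \frac{32443}{-70 - 158} - - \frac{13393}{6577} = - \frac{32443}{-228} + \frac{13393}{6577} = \left(-32443\right) \left(- \frac{1}{228}\right) + \frac{13393}{6577} = \frac{32443}{228} + \frac{13393}{6577} = \frac{216431215}{1499556}$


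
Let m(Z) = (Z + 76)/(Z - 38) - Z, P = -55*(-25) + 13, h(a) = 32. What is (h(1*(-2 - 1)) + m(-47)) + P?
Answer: 124666/85 ≈ 1466.7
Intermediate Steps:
P = 1388 (P = 1375 + 13 = 1388)
m(Z) = -Z + (76 + Z)/(-38 + Z) (m(Z) = (76 + Z)/(-38 + Z) - Z = -Z + (76 + Z)/(-38 + Z))
(h(1*(-2 - 1)) + m(-47)) + P = (32 + (76 - 1*(-47)² + 39*(-47))/(-38 - 47)) + 1388 = (32 + (76 - 1*2209 - 1833)/(-85)) + 1388 = (32 - (76 - 2209 - 1833)/85) + 1388 = (32 - 1/85*(-3966)) + 1388 = (32 + 3966/85) + 1388 = 6686/85 + 1388 = 124666/85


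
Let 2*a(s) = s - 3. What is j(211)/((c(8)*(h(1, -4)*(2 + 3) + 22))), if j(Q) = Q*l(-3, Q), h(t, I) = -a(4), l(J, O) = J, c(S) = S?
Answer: -211/52 ≈ -4.0577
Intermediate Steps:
a(s) = -3/2 + s/2 (a(s) = (s - 3)/2 = (-3 + s)/2 = -3/2 + s/2)
h(t, I) = -½ (h(t, I) = -(-3/2 + (½)*4) = -(-3/2 + 2) = -1*½ = -½)
j(Q) = -3*Q (j(Q) = Q*(-3) = -3*Q)
j(211)/((c(8)*(h(1, -4)*(2 + 3) + 22))) = (-3*211)/((8*(-(2 + 3)/2 + 22))) = -633*1/(8*(-½*5 + 22)) = -633*1/(8*(-5/2 + 22)) = -633/(8*(39/2)) = -633/156 = -633*1/156 = -211/52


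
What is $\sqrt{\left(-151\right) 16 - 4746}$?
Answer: $i \sqrt{7162} \approx 84.629 i$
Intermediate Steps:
$\sqrt{\left(-151\right) 16 - 4746} = \sqrt{-2416 - 4746} = \sqrt{-7162} = i \sqrt{7162}$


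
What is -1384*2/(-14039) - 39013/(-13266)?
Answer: 584423795/186241374 ≈ 3.1380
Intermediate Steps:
-1384*2/(-14039) - 39013/(-13266) = -2768*(-1/14039) - 39013*(-1/13266) = 2768/14039 + 39013/13266 = 584423795/186241374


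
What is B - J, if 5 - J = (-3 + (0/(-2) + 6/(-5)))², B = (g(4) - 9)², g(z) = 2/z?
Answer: 8489/100 ≈ 84.890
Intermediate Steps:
B = 289/4 (B = (2/4 - 9)² = (2*(¼) - 9)² = (½ - 9)² = (-17/2)² = 289/4 ≈ 72.250)
J = -316/25 (J = 5 - (-3 + (0/(-2) + 6/(-5)))² = 5 - (-3 + (0*(-½) + 6*(-⅕)))² = 5 - (-3 + (0 - 6/5))² = 5 - (-3 - 6/5)² = 5 - (-21/5)² = 5 - 1*441/25 = 5 - 441/25 = -316/25 ≈ -12.640)
B - J = 289/4 - 1*(-316/25) = 289/4 + 316/25 = 8489/100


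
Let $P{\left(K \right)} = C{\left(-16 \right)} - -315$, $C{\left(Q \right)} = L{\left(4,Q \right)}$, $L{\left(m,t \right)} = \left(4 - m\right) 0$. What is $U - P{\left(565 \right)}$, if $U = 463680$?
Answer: $463365$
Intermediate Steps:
$L{\left(m,t \right)} = 0$
$C{\left(Q \right)} = 0$
$P{\left(K \right)} = 315$ ($P{\left(K \right)} = 0 - -315 = 0 + 315 = 315$)
$U - P{\left(565 \right)} = 463680 - 315 = 463365$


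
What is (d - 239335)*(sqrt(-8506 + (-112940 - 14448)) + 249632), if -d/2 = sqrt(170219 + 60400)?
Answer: -(239335 + 2*sqrt(230619))*(249632 + I*sqrt(135894)) ≈ -5.9985e+10 - 8.8582e+7*I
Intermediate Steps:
d = -2*sqrt(230619) (d = -2*sqrt(170219 + 60400) = -2*sqrt(230619) ≈ -960.46)
(d - 239335)*(sqrt(-8506 + (-112940 - 14448)) + 249632) = (-2*sqrt(230619) - 239335)*(sqrt(-8506 + (-112940 - 14448)) + 249632) = (-239335 - 2*sqrt(230619))*(sqrt(-8506 - 127388) + 249632) = (-239335 - 2*sqrt(230619))*(sqrt(-135894) + 249632) = (-239335 - 2*sqrt(230619))*(I*sqrt(135894) + 249632) = (-239335 - 2*sqrt(230619))*(249632 + I*sqrt(135894))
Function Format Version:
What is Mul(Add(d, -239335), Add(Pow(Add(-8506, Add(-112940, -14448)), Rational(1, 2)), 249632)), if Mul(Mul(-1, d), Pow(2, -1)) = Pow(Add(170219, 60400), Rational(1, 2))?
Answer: Mul(-1, Add(239335, Mul(2, Pow(230619, Rational(1, 2)))), Add(249632, Mul(I, Pow(135894, Rational(1, 2))))) ≈ Add(-5.9985e+10, Mul(-8.8582e+7, I))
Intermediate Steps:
d = Mul(-2, Pow(230619, Rational(1, 2))) (d = Mul(-2, Pow(Add(170219, 60400), Rational(1, 2))) = Mul(-2, Pow(230619, Rational(1, 2))) ≈ -960.46)
Mul(Add(d, -239335), Add(Pow(Add(-8506, Add(-112940, -14448)), Rational(1, 2)), 249632)) = Mul(Add(Mul(-2, Pow(230619, Rational(1, 2))), -239335), Add(Pow(Add(-8506, Add(-112940, -14448)), Rational(1, 2)), 249632)) = Mul(Add(-239335, Mul(-2, Pow(230619, Rational(1, 2)))), Add(Pow(Add(-8506, -127388), Rational(1, 2)), 249632)) = Mul(Add(-239335, Mul(-2, Pow(230619, Rational(1, 2)))), Add(Pow(-135894, Rational(1, 2)), 249632)) = Mul(Add(-239335, Mul(-2, Pow(230619, Rational(1, 2)))), Add(Mul(I, Pow(135894, Rational(1, 2))), 249632)) = Mul(Add(-239335, Mul(-2, Pow(230619, Rational(1, 2)))), Add(249632, Mul(I, Pow(135894, Rational(1, 2)))))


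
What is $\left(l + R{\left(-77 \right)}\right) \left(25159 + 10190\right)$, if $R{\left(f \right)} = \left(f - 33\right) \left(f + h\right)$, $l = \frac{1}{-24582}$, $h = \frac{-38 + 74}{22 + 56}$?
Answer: $\frac{31702160168521}{106522} \approx 2.9761 \cdot 10^{8}$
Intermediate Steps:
$h = \frac{6}{13}$ ($h = \frac{36}{78} = 36 \cdot \frac{1}{78} = \frac{6}{13} \approx 0.46154$)
$l = - \frac{1}{24582} \approx -4.068 \cdot 10^{-5}$
$R{\left(f \right)} = \left(-33 + f\right) \left(\frac{6}{13} + f\right)$ ($R{\left(f \right)} = \left(f - 33\right) \left(f + \frac{6}{13}\right) = \left(f - 33\right) \left(\frac{6}{13} + f\right) = \left(-33 + f\right) \left(\frac{6}{13} + f\right)$)
$\left(l + R{\left(-77 \right)}\right) \left(25159 + 10190\right) = \left(- \frac{1}{24582} - \left(- \frac{32373}{13} - 5929\right)\right) \left(25159 + 10190\right) = \left(- \frac{1}{24582} + \left(- \frac{198}{13} + 5929 + \frac{32571}{13}\right)\right) 35349 = \left(- \frac{1}{24582} + \frac{109450}{13}\right) 35349 = \frac{2690499887}{319566} \cdot 35349 = \frac{31702160168521}{106522}$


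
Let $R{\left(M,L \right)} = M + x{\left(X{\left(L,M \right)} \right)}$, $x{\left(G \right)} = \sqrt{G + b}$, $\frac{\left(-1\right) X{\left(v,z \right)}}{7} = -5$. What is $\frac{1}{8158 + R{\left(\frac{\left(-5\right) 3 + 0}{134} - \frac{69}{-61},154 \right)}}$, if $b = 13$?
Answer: $\frac{545138961202}{4447796047978081} - \frac{267257104 \sqrt{3}}{4447796047978081} \approx 0.00012246$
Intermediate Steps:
$X{\left(v,z \right)} = 35$ ($X{\left(v,z \right)} = \left(-7\right) \left(-5\right) = 35$)
$x{\left(G \right)} = \sqrt{13 + G}$ ($x{\left(G \right)} = \sqrt{G + 13} = \sqrt{13 + G}$)
$R{\left(M,L \right)} = M + 4 \sqrt{3}$ ($R{\left(M,L \right)} = M + \sqrt{13 + 35} = M + \sqrt{48} = M + 4 \sqrt{3}$)
$\frac{1}{8158 + R{\left(\frac{\left(-5\right) 3 + 0}{134} - \frac{69}{-61},154 \right)}} = \frac{1}{8158 + \left(\left(\frac{\left(-5\right) 3 + 0}{134} - \frac{69}{-61}\right) + 4 \sqrt{3}\right)} = \frac{1}{8158 + \left(\left(\left(-15 + 0\right) \frac{1}{134} - - \frac{69}{61}\right) + 4 \sqrt{3}\right)} = \frac{1}{8158 + \left(\left(\left(-15\right) \frac{1}{134} + \frac{69}{61}\right) + 4 \sqrt{3}\right)} = \frac{1}{8158 + \left(\left(- \frac{15}{134} + \frac{69}{61}\right) + 4 \sqrt{3}\right)} = \frac{1}{8158 + \left(\frac{8331}{8174} + 4 \sqrt{3}\right)} = \frac{1}{\frac{66691823}{8174} + 4 \sqrt{3}}$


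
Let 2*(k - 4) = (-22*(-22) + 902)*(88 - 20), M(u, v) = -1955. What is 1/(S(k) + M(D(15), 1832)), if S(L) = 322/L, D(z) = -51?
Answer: -23564/46067459 ≈ -0.00051151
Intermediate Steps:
k = 47128 (k = 4 + ((-22*(-22) + 902)*(88 - 20))/2 = 4 + ((484 + 902)*68)/2 = 4 + (1386*68)/2 = 4 + (½)*94248 = 4 + 47124 = 47128)
1/(S(k) + M(D(15), 1832)) = 1/(322/47128 - 1955) = 1/(322*(1/47128) - 1955) = 1/(161/23564 - 1955) = 1/(-46067459/23564) = -23564/46067459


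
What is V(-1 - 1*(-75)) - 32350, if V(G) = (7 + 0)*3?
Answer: -32329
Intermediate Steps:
V(G) = 21 (V(G) = 7*3 = 21)
V(-1 - 1*(-75)) - 32350 = 21 - 32350 = -32329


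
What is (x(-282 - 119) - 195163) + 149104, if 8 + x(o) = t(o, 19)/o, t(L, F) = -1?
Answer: -18472866/401 ≈ -46067.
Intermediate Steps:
x(o) = -8 - 1/o
(x(-282 - 119) - 195163) + 149104 = ((-8 - 1/(-282 - 119)) - 195163) + 149104 = ((-8 - 1/(-401)) - 195163) + 149104 = ((-8 - 1*(-1/401)) - 195163) + 149104 = ((-8 + 1/401) - 195163) + 149104 = (-3207/401 - 195163) + 149104 = -78263570/401 + 149104 = -18472866/401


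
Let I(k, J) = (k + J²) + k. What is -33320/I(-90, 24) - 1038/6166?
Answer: -25732771/305217 ≈ -84.310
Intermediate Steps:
I(k, J) = J² + 2*k
-33320/I(-90, 24) - 1038/6166 = -33320/(24² + 2*(-90)) - 1038/6166 = -33320/(576 - 180) - 1038*1/6166 = -33320/396 - 519/3083 = -33320*1/396 - 519/3083 = -8330/99 - 519/3083 = -25732771/305217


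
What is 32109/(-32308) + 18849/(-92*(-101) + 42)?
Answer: 154634043/150781436 ≈ 1.0256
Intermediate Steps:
32109/(-32308) + 18849/(-92*(-101) + 42) = 32109*(-1/32308) + 18849/(9292 + 42) = -32109/32308 + 18849/9334 = 154634043/150781436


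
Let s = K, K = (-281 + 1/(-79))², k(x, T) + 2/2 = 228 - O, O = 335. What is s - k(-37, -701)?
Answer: 493514028/6241 ≈ 79076.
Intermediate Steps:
k(x, T) = -108 (k(x, T) = -1 + (228 - 1*335) = -1 + (228 - 335) = -1 - 107 = -108)
K = 492840000/6241 (K = (-281 - 1/79)² = (-22200/79)² = 492840000/6241 ≈ 78968.)
s = 492840000/6241 ≈ 78968.
s - k(-37, -701) = 492840000/6241 - 1*(-108) = 492840000/6241 + 108 = 493514028/6241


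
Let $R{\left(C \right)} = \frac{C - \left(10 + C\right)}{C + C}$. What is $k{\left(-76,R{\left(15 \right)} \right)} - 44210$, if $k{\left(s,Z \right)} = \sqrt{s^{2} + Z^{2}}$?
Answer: $-44210 + \frac{\sqrt{51985}}{3} \approx -44134.0$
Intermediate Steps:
$R{\left(C \right)} = - \frac{5}{C}$ ($R{\left(C \right)} = - \frac{10}{2 C} = - 10 \frac{1}{2 C} = - \frac{5}{C}$)
$k{\left(s,Z \right)} = \sqrt{Z^{2} + s^{2}}$
$k{\left(-76,R{\left(15 \right)} \right)} - 44210 = \sqrt{\left(- \frac{5}{15}\right)^{2} + \left(-76\right)^{2}} - 44210 = \sqrt{\left(\left(-5\right) \frac{1}{15}\right)^{2} + 5776} - 44210 = \sqrt{\left(- \frac{1}{3}\right)^{2} + 5776} - 44210 = \sqrt{\frac{1}{9} + 5776} - 44210 = \sqrt{\frac{51985}{9}} - 44210 = \frac{\sqrt{51985}}{3} - 44210 = -44210 + \frac{\sqrt{51985}}{3}$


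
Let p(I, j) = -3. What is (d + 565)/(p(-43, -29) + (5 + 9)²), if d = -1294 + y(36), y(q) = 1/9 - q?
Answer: -6884/1737 ≈ -3.9632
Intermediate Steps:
y(q) = ⅑ - q
d = -11969/9 (d = -1294 + (⅑ - 1*36) = -1294 + (⅑ - 36) = -1294 - 323/9 = -11969/9 ≈ -1329.9)
(d + 565)/(p(-43, -29) + (5 + 9)²) = (-11969/9 + 565)/(-3 + (5 + 9)²) = -6884/(9*(-3 + 14²)) = -6884/(9*(-3 + 196)) = -6884/9/193 = -6884/9*1/193 = -6884/1737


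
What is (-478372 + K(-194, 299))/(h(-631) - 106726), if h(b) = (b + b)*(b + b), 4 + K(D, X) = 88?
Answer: -239144/742959 ≈ -0.32188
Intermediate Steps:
K(D, X) = 84 (K(D, X) = -4 + 88 = 84)
h(b) = 4*b**2 (h(b) = (2*b)*(2*b) = 4*b**2)
(-478372 + K(-194, 299))/(h(-631) - 106726) = (-478372 + 84)/(4*(-631)**2 - 106726) = -478288/(4*398161 - 106726) = -478288/(1592644 - 106726) = -478288/1485918 = -478288*1/1485918 = -239144/742959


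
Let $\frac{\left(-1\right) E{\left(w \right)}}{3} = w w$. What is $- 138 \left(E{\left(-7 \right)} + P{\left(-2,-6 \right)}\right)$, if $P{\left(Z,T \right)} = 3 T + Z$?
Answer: $23046$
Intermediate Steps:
$E{\left(w \right)} = - 3 w^{2}$ ($E{\left(w \right)} = - 3 w w = - 3 w^{2}$)
$P{\left(Z,T \right)} = Z + 3 T$
$- 138 \left(E{\left(-7 \right)} + P{\left(-2,-6 \right)}\right) = - 138 \left(- 3 \left(-7\right)^{2} + \left(-2 + 3 \left(-6\right)\right)\right) = - 138 \left(\left(-3\right) 49 - 20\right) = - 138 \left(-147 - 20\right) = \left(-138\right) \left(-167\right) = 23046$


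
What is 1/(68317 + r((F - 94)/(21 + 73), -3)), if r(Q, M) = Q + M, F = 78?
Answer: 47/3210750 ≈ 1.4638e-5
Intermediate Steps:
r(Q, M) = M + Q
1/(68317 + r((F - 94)/(21 + 73), -3)) = 1/(68317 + (-3 + (78 - 94)/(21 + 73))) = 1/(68317 + (-3 - 16/94)) = 1/(68317 + (-3 - 16*1/94)) = 1/(68317 + (-3 - 8/47)) = 1/(68317 - 149/47) = 1/(3210750/47) = 47/3210750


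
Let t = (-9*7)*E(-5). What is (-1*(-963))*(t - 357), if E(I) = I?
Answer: -40446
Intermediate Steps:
t = 315 (t = -9*7*(-5) = -63*(-5) = 315)
(-1*(-963))*(t - 357) = (-1*(-963))*(315 - 357) = 963*(-42) = -40446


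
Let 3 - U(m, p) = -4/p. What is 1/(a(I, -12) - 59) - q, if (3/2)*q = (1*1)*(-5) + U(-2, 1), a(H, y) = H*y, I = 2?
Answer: -335/249 ≈ -1.3454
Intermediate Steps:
U(m, p) = 3 + 4/p (U(m, p) = 3 - (-4)/p = 3 + 4/p)
q = 4/3 (q = 2*((1*1)*(-5) + (3 + 4/1))/3 = 2*(1*(-5) + (3 + 4*1))/3 = 2*(-5 + (3 + 4))/3 = 2*(-5 + 7)/3 = (⅔)*2 = 4/3 ≈ 1.3333)
1/(a(I, -12) - 59) - q = 1/(2*(-12) - 59) - 1*4/3 = 1/(-24 - 59) - 4/3 = 1/(-83) - 4/3 = -1/83 - 4/3 = -335/249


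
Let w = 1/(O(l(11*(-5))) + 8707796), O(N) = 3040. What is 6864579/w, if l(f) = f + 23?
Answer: 59796221878044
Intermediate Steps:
l(f) = 23 + f
w = 1/8710836 (w = 1/(3040 + 8707796) = 1/8710836 ≈ 1.1480e-7)
6864579/w = 6864579/(1/8710836) = 6864579*8710836 = 59796221878044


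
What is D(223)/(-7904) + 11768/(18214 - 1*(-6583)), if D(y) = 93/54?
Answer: 1673488189/3527918784 ≈ 0.47436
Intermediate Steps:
D(y) = 31/18 (D(y) = 93*(1/54) = 31/18)
D(223)/(-7904) + 11768/(18214 - 1*(-6583)) = (31/18)/(-7904) + 11768/(18214 - 1*(-6583)) = (31/18)*(-1/7904) + 11768/(18214 + 6583) = -31/142272 + 11768/24797 = 1673488189/3527918784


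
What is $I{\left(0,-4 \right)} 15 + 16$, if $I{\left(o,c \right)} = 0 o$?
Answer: $16$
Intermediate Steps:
$I{\left(o,c \right)} = 0$
$I{\left(0,-4 \right)} 15 + 16 = 0 \cdot 15 + 16 = 0 + 16 = 16$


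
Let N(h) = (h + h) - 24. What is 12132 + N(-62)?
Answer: 11984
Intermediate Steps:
N(h) = -24 + 2*h (N(h) = 2*h - 24 = -24 + 2*h)
12132 + N(-62) = 12132 + (-24 + 2*(-62)) = 12132 + (-24 - 124) = 12132 - 148 = 11984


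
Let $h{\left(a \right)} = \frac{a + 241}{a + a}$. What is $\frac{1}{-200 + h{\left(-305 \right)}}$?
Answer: $- \frac{305}{60968} \approx -0.0050026$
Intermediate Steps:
$h{\left(a \right)} = \frac{241 + a}{2 a}$
$\frac{1}{-200 + h{\left(-305 \right)}} = \frac{1}{-200 + \frac{241 - 305}{2 \left(-305\right)}} = \frac{1}{-200 + \frac{1}{2} \left(- \frac{1}{305}\right) \left(-64\right)} = \frac{1}{-200 + \frac{32}{305}} = \frac{1}{- \frac{60968}{305}} = - \frac{305}{60968}$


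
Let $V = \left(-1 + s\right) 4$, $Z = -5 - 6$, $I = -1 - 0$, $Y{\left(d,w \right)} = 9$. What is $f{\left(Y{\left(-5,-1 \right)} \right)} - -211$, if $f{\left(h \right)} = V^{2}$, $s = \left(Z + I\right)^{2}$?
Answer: $327395$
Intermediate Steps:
$I = -1$ ($I = -1 + 0 = -1$)
$Z = -11$ ($Z = -5 - 6 = -11$)
$s = 144$ ($s = \left(-11 - 1\right)^{2} = \left(-12\right)^{2} = 144$)
$V = 572$ ($V = \left(-1 + 144\right) 4 = 143 \cdot 4 = 572$)
$f{\left(h \right)} = 327184$ ($f{\left(h \right)} = 572^{2} = 327184$)
$f{\left(Y{\left(-5,-1 \right)} \right)} - -211 = 327184 - -211 = 327184 + 211 = 327395$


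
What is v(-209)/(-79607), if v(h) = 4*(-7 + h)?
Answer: 864/79607 ≈ 0.010853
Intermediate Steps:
v(h) = -28 + 4*h
v(-209)/(-79607) = (-28 + 4*(-209))/(-79607) = (-28 - 836)*(-1/79607) = -864*(-1/79607) = 864/79607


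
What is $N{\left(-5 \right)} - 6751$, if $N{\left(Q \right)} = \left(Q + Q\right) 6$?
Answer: $-6811$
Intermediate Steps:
$N{\left(Q \right)} = 12 Q$ ($N{\left(Q \right)} = 2 Q 6 = 12 Q$)
$N{\left(-5 \right)} - 6751 = 12 \left(-5\right) - 6751 = -60 - 6751 = -6811$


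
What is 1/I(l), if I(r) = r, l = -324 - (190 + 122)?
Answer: -1/636 ≈ -0.0015723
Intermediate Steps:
l = -636 (l = -324 - 1*312 = -324 - 312 = -636)
1/I(l) = 1/(-636) = -1/636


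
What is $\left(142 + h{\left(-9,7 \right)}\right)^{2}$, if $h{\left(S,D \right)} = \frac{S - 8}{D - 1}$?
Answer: $\frac{697225}{36} \approx 19367.0$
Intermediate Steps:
$h{\left(S,D \right)} = \frac{-8 + S}{-1 + D}$
$\left(142 + h{\left(-9,7 \right)}\right)^{2} = \left(142 + \frac{-8 - 9}{-1 + 7}\right)^{2} = \left(142 + \frac{1}{6} \left(-17\right)\right)^{2} = \left(142 - \frac{17}{6}\right)^{2} = \left(\frac{835}{6}\right)^{2} = \frac{697225}{36}$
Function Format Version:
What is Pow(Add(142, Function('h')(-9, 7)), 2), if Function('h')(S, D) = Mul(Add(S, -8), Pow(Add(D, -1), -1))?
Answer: Rational(697225, 36) ≈ 19367.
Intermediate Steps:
Function('h')(S, D) = Mul(Pow(Add(-1, D), -1), Add(-8, S)) (Function('h')(S, D) = Mul(Add(-8, S), Pow(Add(-1, D), -1)) = Mul(Pow(Add(-1, D), -1), Add(-8, S)))
Pow(Add(142, Function('h')(-9, 7)), 2) = Pow(Add(142, Mul(Pow(Add(-1, 7), -1), Add(-8, -9))), 2) = Pow(Add(142, Mul(Pow(6, -1), -17)), 2) = Pow(Add(142, Mul(Rational(1, 6), -17)), 2) = Pow(Add(142, Rational(-17, 6)), 2) = Pow(Rational(835, 6), 2) = Rational(697225, 36)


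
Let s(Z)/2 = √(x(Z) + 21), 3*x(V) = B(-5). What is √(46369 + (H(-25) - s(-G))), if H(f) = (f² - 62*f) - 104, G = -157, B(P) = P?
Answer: √(435960 - 6*√174)/3 ≈ 220.07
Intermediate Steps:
x(V) = -5/3 (x(V) = (⅓)*(-5) = -5/3)
H(f) = -104 + f² - 62*f
s(Z) = 2*√174/3 (s(Z) = 2*√(-5/3 + 21) = 2*√(58/3) = 2*(√174/3) = 2*√174/3)
√(46369 + (H(-25) - s(-G))) = √(46369 + ((-104 + (-25)² - 62*(-25)) - 2*√174/3)) = √(46369 + ((-104 + 625 + 1550) - 2*√174/3)) = √(46369 + (2071 - 2*√174/3)) = √(48440 - 2*√174/3)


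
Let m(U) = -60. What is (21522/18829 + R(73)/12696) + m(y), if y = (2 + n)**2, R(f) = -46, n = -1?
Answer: -305886997/5196804 ≈ -58.861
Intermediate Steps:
y = 1 (y = (2 - 1)**2 = 1**2 = 1)
(21522/18829 + R(73)/12696) + m(y) = (21522/18829 - 46/12696) - 60 = (21522*(1/18829) - 46*1/12696) - 60 = (21522/18829 - 1/276) - 60 = 5921243/5196804 - 60 = -305886997/5196804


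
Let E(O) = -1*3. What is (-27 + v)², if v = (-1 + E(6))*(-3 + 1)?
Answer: 361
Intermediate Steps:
E(O) = -3
v = 8 (v = (-1 - 3)*(-3 + 1) = -4*(-2) = 8)
(-27 + v)² = (-27 + 8)² = (-19)² = 361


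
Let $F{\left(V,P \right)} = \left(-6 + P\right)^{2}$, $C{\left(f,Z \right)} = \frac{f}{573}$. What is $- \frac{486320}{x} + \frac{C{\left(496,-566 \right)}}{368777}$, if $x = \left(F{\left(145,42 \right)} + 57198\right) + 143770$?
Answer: $- \frac{12845475004222}{5342531034543} \approx -2.4044$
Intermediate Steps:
$C{\left(f,Z \right)} = \frac{f}{573}$ ($C{\left(f,Z \right)} = f \frac{1}{573} = \frac{f}{573}$)
$x = 202264$ ($x = \left(\left(-6 + 42\right)^{2} + 57198\right) + 143770 = \left(36^{2} + 57198\right) + 143770 = \left(1296 + 57198\right) + 143770 = 58494 + 143770 = 202264$)
$- \frac{486320}{x} + \frac{C{\left(496,-566 \right)}}{368777} = - \frac{486320}{202264} + \frac{\frac{1}{573} \cdot 496}{368777} = \left(-486320\right) \frac{1}{202264} + \frac{496}{573} \cdot \frac{1}{368777} = - \frac{60790}{25283} + \frac{496}{211309221} = - \frac{12845475004222}{5342531034543}$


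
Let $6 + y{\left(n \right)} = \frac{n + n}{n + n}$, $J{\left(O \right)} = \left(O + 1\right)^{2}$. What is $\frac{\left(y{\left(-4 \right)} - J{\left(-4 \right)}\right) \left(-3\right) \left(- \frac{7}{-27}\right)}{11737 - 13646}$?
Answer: $- \frac{98}{17181} \approx -0.005704$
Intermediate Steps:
$J{\left(O \right)} = \left(1 + O\right)^{2}$
$y{\left(n \right)} = -5$ ($y{\left(n \right)} = -6 + \frac{n + n}{n + n} = -6 + \frac{2 n}{2 n} = -6 + 2 n \frac{1}{2 n} = -6 + 1 = -5$)
$\frac{\left(y{\left(-4 \right)} - J{\left(-4 \right)}\right) \left(-3\right) \left(- \frac{7}{-27}\right)}{11737 - 13646} = \frac{\left(-5 - \left(1 - 4\right)^{2}\right) \left(-3\right) \left(- \frac{7}{-27}\right)}{11737 - 13646} = \frac{\left(-5 - \left(-3\right)^{2}\right) \left(-3\right) \left(\left(-7\right) \left(- \frac{1}{27}\right)\right)}{-1909} = \left(-5 - 9\right) \left(-3\right) \frac{7}{27} \left(- \frac{1}{1909}\right) = \left(-14\right) \left(-3\right) \frac{7}{27} \left(- \frac{1}{1909}\right) = 42 \cdot \frac{7}{27} \left(- \frac{1}{1909}\right) = \frac{98}{9} \left(- \frac{1}{1909}\right) = - \frac{98}{17181}$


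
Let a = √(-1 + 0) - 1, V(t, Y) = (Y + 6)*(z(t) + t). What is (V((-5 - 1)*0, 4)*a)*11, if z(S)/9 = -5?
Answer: 4950 - 4950*I ≈ 4950.0 - 4950.0*I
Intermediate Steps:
z(S) = -45 (z(S) = 9*(-5) = -45)
V(t, Y) = (-45 + t)*(6 + Y) (V(t, Y) = (Y + 6)*(-45 + t) = (6 + Y)*(-45 + t) = (-45 + t)*(6 + Y))
a = -1 + I (a = √(-1) - 1 = I - 1 = -1 + I ≈ -1.0 + 1.0*I)
(V((-5 - 1)*0, 4)*a)*11 = ((-270 - 45*4 + 6*((-5 - 1)*0) + 4*((-5 - 1)*0))*(-1 + I))*11 = ((-270 - 180 + 6*(-6*0) + 4*(-6*0))*(-1 + I))*11 = ((-270 - 180 + 6*0 + 4*0)*(-1 + I))*11 = ((-270 - 180 + 0 + 0)*(-1 + I))*11 = -450*(-1 + I)*11 = (450 - 450*I)*11 = 4950 - 4950*I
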